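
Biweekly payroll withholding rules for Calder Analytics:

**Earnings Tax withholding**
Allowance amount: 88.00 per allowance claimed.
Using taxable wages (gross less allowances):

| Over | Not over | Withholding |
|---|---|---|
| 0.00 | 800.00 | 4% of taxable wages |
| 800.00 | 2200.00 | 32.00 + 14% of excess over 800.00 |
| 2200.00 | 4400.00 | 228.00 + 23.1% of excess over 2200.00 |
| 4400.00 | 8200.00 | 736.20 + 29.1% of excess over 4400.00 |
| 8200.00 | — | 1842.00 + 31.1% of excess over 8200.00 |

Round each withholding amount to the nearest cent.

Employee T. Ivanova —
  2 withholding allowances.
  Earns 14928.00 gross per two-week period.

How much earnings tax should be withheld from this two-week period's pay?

3879.67

Earnings Tax: taxable = 14928.00 − 2×88.00 = 14752.00
  1842.00 + 31.1% × (14752.00 − 8200.00) = 1842.00 + 31.1% × 6552.00 = 3879.67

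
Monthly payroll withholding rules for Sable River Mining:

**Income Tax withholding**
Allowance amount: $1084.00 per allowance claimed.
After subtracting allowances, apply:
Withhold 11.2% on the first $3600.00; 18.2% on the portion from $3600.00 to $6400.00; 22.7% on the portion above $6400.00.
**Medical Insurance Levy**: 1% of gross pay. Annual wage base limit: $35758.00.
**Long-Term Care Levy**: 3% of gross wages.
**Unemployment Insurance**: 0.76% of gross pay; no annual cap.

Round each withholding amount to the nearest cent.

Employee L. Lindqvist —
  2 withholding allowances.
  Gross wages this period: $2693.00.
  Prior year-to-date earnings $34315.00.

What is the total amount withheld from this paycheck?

$174.49

Income Tax: taxable = $2693.00 − 2×$1084.00 = $525.00
  11.2% × $525.00 = $58.80
Medical Insurance Levy: cap $35758.00 − YTD $34315.00 = $1443.00 subject; 1% × $1443.00 = $14.43
Long-Term Care Levy: 3% × $2693.00 = $80.79
Unemployment Insurance: 0.76% × $2693.00 = $20.47
Total: $58.80 + $14.43 + $80.79 + $20.47 = $174.49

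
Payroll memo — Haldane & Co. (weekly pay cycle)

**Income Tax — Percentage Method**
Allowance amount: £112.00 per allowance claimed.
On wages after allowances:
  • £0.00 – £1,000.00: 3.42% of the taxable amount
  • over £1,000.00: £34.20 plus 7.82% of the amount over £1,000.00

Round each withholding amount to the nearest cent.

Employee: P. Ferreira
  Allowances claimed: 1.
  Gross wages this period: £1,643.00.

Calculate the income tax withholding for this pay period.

Income Tax: taxable = £1,643.00 − 1×£112.00 = £1,531.00
  £34.20 + 7.82% × (£1,531.00 − £1,000.00) = £34.20 + 7.82% × £531.00 = £75.72

£75.72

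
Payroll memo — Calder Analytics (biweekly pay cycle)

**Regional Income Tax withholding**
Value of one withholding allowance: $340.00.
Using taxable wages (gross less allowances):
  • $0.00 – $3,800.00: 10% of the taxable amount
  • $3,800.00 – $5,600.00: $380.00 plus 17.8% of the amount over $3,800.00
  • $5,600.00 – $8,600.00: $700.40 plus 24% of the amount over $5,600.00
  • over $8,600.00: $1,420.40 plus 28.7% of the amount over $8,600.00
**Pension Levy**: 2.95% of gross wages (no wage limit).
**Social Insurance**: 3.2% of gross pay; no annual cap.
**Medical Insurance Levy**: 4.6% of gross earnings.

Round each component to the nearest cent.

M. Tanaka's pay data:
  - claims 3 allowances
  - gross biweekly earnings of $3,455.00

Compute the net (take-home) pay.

$2,840.09

Regional Income Tax: taxable = $3,455.00 − 3×$340.00 = $2,435.00
  10% × $2,435.00 = $243.50
Pension Levy: 2.95% × $3,455.00 = $101.92
Social Insurance: 3.2% × $3,455.00 = $110.56
Medical Insurance Levy: 4.6% × $3,455.00 = $158.93
Total withheld: $243.50 + $101.92 + $110.56 + $158.93 = $614.91
Net pay: $3,455.00 − $614.91 = $2,840.09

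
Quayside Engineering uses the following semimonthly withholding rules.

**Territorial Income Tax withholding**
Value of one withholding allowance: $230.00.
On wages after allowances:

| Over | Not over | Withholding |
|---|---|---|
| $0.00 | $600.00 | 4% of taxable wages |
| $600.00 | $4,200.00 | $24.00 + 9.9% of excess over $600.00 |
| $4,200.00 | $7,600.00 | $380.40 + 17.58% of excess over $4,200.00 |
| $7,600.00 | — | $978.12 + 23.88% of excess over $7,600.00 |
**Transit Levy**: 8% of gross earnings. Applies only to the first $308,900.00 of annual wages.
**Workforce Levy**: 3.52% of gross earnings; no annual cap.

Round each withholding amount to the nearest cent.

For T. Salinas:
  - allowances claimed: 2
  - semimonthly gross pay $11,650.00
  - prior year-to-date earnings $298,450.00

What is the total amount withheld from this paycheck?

Territorial Income Tax: taxable = $11,650.00 − 2×$230.00 = $11,190.00
  $978.12 + 23.88% × ($11,190.00 − $7,600.00) = $978.12 + 23.88% × $3,590.00 = $1,835.41
Transit Levy: cap $308,900.00 − YTD $298,450.00 = $10,450.00 subject; 8% × $10,450.00 = $836.00
Workforce Levy: 3.52% × $11,650.00 = $410.08
Total: $1,835.41 + $836.00 + $410.08 = $3,081.49

$3,081.49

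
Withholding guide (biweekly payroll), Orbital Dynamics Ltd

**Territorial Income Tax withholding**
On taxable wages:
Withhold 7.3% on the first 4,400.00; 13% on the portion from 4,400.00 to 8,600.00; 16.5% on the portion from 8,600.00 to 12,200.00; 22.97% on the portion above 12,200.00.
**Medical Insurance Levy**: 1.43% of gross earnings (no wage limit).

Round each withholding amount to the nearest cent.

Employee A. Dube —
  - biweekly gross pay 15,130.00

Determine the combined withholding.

Territorial Income Tax: taxable = 15,130.00
  1,461.20 + 22.97% × (15,130.00 − 12,200.00) = 1,461.20 + 22.97% × 2,930.00 = 2,134.22
Medical Insurance Levy: 1.43% × 15,130.00 = 216.36
Total: 2,134.22 + 216.36 = 2,350.58

2,350.58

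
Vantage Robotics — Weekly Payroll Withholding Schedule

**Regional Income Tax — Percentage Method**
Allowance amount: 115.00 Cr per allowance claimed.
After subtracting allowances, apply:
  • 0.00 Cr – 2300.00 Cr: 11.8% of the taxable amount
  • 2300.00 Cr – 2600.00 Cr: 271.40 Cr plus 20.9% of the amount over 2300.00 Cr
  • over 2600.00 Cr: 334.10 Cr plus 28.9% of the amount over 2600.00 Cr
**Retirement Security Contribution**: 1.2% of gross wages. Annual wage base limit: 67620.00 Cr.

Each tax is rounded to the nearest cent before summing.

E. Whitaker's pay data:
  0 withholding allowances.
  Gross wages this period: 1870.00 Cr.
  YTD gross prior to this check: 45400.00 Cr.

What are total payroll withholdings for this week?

243.10 Cr

Regional Income Tax: taxable = 1870.00 Cr
  11.8% × 1870.00 Cr = 220.66 Cr
Retirement Security Contribution: 1.2% × 1870.00 Cr = 22.44 Cr
Total: 220.66 Cr + 22.44 Cr = 243.10 Cr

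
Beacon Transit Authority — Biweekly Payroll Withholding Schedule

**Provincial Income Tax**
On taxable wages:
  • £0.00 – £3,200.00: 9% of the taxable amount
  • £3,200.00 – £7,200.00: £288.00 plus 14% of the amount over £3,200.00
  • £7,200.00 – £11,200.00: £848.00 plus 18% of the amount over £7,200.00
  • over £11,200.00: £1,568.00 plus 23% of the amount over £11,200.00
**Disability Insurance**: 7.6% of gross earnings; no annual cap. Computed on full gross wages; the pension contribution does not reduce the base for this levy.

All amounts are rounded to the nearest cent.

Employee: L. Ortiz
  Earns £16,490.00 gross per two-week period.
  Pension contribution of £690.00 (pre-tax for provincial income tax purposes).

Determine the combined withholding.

£3,879.24

Provincial Income Tax: taxable = £16,490.00 − £690.00 = £15,800.00
  £1,568.00 + 23% × (£15,800.00 − £11,200.00) = £1,568.00 + 23% × £4,600.00 = £2,626.00
Disability Insurance: 7.6% × £16,490.00 = £1,253.24
Total: £2,626.00 + £1,253.24 = £3,879.24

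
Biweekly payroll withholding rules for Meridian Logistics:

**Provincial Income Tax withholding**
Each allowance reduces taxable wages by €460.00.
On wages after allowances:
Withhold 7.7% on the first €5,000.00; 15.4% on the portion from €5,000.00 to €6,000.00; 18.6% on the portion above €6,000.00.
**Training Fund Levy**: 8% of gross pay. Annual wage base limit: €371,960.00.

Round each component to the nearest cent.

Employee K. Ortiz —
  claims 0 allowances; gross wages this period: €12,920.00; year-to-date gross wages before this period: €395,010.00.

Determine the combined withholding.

Provincial Income Tax: taxable = €12,920.00
  €539.00 + 18.6% × (€12,920.00 − €6,000.00) = €539.00 + 18.6% × €6,920.00 = €1,826.12
Training Fund Levy: YTD €395,010.00 ≥ cap €371,960.00 → €0.00
Total: €1,826.12 + €0.00 = €1,826.12

€1,826.12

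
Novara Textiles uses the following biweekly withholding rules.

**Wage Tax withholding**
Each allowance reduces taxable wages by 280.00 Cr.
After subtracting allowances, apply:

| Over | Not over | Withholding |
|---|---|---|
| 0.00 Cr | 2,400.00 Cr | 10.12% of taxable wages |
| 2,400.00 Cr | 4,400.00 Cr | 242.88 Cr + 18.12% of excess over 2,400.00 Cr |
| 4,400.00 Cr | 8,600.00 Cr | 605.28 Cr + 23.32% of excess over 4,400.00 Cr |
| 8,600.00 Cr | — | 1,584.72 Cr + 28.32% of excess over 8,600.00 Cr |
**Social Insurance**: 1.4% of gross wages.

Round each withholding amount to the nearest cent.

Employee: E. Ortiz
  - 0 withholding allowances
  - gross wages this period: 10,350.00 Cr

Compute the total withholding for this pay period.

2,225.22 Cr

Wage Tax: taxable = 10,350.00 Cr
  1,584.72 Cr + 28.32% × (10,350.00 Cr − 8,600.00 Cr) = 1,584.72 Cr + 28.32% × 1,750.00 Cr = 2,080.32 Cr
Social Insurance: 1.4% × 10,350.00 Cr = 144.90 Cr
Total: 2,080.32 Cr + 144.90 Cr = 2,225.22 Cr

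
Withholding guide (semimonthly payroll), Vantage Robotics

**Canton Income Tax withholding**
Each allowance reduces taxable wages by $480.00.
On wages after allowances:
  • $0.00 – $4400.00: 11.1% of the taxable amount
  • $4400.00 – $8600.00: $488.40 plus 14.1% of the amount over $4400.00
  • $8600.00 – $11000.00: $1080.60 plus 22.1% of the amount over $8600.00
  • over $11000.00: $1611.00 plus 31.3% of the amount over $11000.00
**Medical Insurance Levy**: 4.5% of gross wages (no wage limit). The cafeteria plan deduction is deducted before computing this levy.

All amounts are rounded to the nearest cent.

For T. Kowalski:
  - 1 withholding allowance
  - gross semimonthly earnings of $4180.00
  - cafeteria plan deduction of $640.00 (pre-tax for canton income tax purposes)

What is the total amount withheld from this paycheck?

$498.96

Canton Income Tax: taxable = $4180.00 − $640.00 − 1×$480.00 = $3060.00
  11.1% × $3060.00 = $339.66
Medical Insurance Levy: 4.5% × $3540.00 = $159.30
Total: $339.66 + $159.30 = $498.96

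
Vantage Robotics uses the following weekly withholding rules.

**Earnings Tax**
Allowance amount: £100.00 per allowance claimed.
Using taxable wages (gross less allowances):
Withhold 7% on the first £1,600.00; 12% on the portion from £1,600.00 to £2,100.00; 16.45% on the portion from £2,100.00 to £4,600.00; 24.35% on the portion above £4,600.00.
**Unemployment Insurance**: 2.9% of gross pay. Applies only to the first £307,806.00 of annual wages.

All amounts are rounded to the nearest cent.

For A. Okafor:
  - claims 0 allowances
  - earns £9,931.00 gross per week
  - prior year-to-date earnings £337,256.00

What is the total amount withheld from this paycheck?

Earnings Tax: taxable = £9,931.00
  £583.25 + 24.35% × (£9,931.00 − £4,600.00) = £583.25 + 24.35% × £5,331.00 = £1,881.35
Unemployment Insurance: YTD £337,256.00 ≥ cap £307,806.00 → £0.00
Total: £1,881.35 + £0.00 = £1,881.35

£1,881.35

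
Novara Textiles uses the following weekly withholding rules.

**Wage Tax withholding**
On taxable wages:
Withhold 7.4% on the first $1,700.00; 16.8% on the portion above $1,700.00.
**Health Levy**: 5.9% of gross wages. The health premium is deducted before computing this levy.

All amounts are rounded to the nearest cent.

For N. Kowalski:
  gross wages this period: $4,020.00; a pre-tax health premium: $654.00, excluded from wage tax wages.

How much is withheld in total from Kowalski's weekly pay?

$604.28

Wage Tax: taxable = $4,020.00 − $654.00 = $3,366.00
  $125.80 + 16.8% × ($3,366.00 − $1,700.00) = $125.80 + 16.8% × $1,666.00 = $405.69
Health Levy: 5.9% × $3,366.00 = $198.59
Total: $405.69 + $198.59 = $604.28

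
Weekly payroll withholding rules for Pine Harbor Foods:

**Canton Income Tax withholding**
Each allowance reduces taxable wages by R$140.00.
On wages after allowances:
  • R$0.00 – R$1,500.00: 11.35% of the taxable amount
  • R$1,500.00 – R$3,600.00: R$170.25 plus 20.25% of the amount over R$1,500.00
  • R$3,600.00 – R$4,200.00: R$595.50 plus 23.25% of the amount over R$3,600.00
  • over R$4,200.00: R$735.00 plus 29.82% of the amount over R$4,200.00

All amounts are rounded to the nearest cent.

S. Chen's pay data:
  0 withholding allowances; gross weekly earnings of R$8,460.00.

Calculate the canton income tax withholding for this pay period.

Canton Income Tax: taxable = R$8,460.00
  R$735.00 + 29.82% × (R$8,460.00 − R$4,200.00) = R$735.00 + 29.82% × R$4,260.00 = R$2,005.33

R$2,005.33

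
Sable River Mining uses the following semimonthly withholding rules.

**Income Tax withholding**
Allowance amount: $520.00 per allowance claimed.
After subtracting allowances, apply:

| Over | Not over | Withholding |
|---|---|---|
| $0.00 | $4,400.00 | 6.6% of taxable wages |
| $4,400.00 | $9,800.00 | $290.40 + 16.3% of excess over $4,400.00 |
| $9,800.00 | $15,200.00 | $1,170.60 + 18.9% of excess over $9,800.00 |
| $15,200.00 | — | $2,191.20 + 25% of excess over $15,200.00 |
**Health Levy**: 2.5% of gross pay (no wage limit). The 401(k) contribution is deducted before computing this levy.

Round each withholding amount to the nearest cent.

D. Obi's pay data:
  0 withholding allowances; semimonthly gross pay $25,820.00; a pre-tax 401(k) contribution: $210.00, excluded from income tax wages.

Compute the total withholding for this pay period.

Income Tax: taxable = $25,820.00 − $210.00 = $25,610.00
  $2,191.20 + 25% × ($25,610.00 − $15,200.00) = $2,191.20 + 25% × $10,410.00 = $4,793.70
Health Levy: 2.5% × $25,610.00 = $640.25
Total: $4,793.70 + $640.25 = $5,433.95

$5,433.95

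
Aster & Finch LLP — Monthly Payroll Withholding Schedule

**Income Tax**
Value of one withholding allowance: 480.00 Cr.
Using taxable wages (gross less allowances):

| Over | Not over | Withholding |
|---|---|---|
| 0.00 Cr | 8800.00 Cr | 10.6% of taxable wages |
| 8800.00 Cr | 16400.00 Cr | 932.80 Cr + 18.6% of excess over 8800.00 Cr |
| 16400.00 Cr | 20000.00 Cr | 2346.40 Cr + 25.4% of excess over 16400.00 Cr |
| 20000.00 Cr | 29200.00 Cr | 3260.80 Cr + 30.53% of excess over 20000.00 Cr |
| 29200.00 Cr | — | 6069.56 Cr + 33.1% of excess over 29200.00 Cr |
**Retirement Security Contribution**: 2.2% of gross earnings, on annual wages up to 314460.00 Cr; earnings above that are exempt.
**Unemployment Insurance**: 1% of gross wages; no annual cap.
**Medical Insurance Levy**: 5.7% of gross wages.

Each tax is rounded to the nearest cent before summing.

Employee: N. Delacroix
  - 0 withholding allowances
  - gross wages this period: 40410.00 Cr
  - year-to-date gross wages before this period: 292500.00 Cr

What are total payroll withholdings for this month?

Income Tax: taxable = 40410.00 Cr
  6069.56 Cr + 33.1% × (40410.00 Cr − 29200.00 Cr) = 6069.56 Cr + 33.1% × 11210.00 Cr = 9780.07 Cr
Retirement Security Contribution: cap 314460.00 Cr − YTD 292500.00 Cr = 21960.00 Cr subject; 2.2% × 21960.00 Cr = 483.12 Cr
Unemployment Insurance: 1% × 40410.00 Cr = 404.10 Cr
Medical Insurance Levy: 5.7% × 40410.00 Cr = 2303.37 Cr
Total: 9780.07 Cr + 483.12 Cr + 404.10 Cr + 2303.37 Cr = 12970.66 Cr

12970.66 Cr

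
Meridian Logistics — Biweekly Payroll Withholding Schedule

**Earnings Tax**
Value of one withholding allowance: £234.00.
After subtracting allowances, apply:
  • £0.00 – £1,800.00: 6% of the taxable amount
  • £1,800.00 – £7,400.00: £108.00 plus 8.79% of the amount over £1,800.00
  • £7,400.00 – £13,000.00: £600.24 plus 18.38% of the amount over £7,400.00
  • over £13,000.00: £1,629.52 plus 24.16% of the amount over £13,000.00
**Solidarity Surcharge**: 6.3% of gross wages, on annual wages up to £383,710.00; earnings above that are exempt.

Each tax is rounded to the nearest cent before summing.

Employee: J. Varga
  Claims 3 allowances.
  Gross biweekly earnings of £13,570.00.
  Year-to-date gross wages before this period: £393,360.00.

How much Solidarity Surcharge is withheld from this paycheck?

Solidarity Surcharge: YTD £393,360.00 ≥ cap £383,710.00 → £0.00

£0.00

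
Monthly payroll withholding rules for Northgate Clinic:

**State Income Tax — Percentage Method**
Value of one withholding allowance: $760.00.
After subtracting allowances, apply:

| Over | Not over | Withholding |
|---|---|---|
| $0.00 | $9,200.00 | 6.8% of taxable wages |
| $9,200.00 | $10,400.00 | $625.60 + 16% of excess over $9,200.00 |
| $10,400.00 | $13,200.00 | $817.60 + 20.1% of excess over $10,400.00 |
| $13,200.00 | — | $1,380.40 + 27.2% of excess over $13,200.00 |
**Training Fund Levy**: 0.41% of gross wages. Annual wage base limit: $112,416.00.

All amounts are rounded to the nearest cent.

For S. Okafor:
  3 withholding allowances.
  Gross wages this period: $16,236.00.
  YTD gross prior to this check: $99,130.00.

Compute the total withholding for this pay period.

State Income Tax: taxable = $16,236.00 − 3×$760.00 = $13,956.00
  $1,380.40 + 27.2% × ($13,956.00 − $13,200.00) = $1,380.40 + 27.2% × $756.00 = $1,586.03
Training Fund Levy: cap $112,416.00 − YTD $99,130.00 = $13,286.00 subject; 0.41% × $13,286.00 = $54.47
Total: $1,586.03 + $54.47 = $1,640.50

$1,640.50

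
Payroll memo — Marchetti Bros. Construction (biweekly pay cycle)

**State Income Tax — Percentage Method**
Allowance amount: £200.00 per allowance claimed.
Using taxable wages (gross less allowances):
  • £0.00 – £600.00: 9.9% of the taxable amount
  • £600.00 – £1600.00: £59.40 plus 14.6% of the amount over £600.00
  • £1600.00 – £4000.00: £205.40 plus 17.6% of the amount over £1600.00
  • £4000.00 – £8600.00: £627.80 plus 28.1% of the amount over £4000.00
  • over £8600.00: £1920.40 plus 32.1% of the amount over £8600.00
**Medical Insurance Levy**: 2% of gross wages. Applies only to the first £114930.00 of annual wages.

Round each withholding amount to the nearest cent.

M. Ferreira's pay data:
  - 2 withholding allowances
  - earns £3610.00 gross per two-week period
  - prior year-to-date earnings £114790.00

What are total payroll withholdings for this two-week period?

£491.56

State Income Tax: taxable = £3610.00 − 2×£200.00 = £3210.00
  £205.40 + 17.6% × (£3210.00 − £1600.00) = £205.40 + 17.6% × £1610.00 = £488.76
Medical Insurance Levy: cap £114930.00 − YTD £114790.00 = £140.00 subject; 2% × £140.00 = £2.80
Total: £488.76 + £2.80 = £491.56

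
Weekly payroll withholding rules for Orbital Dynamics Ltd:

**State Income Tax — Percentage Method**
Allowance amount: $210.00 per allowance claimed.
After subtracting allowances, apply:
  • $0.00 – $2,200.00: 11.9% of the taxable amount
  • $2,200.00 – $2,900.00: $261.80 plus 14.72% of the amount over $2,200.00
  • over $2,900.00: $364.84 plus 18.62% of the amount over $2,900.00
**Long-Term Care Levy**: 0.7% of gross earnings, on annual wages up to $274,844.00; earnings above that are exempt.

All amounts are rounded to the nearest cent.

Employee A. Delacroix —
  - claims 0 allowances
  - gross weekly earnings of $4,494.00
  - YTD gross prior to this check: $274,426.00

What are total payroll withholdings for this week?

State Income Tax: taxable = $4,494.00
  $364.84 + 18.62% × ($4,494.00 − $2,900.00) = $364.84 + 18.62% × $1,594.00 = $661.64
Long-Term Care Levy: cap $274,844.00 − YTD $274,426.00 = $418.00 subject; 0.7% × $418.00 = $2.93
Total: $661.64 + $2.93 = $664.57

$664.57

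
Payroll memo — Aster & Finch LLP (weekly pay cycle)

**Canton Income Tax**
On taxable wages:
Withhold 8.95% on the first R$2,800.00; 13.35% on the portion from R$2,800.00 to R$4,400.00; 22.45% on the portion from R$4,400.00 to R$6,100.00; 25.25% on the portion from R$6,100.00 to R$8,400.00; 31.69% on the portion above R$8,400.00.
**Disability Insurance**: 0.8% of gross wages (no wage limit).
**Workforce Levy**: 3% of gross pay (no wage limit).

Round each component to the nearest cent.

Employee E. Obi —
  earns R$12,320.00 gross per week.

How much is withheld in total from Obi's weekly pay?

Canton Income Tax: taxable = R$12,320.00
  R$1,426.60 + 31.69% × (R$12,320.00 − R$8,400.00) = R$1,426.60 + 31.69% × R$3,920.00 = R$2,668.85
Disability Insurance: 0.8% × R$12,320.00 = R$98.56
Workforce Levy: 3% × R$12,320.00 = R$369.60
Total: R$2,668.85 + R$98.56 + R$369.60 = R$3,137.01

R$3,137.01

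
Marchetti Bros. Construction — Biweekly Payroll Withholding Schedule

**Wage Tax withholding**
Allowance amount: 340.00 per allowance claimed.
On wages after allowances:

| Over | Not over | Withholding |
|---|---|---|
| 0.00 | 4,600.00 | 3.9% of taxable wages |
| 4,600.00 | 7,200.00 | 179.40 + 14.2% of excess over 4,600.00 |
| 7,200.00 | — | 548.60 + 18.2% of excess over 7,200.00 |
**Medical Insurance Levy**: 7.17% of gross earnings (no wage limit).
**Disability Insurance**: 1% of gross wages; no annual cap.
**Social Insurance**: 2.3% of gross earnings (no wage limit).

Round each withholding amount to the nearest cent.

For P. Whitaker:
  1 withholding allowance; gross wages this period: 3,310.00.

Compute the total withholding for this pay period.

Wage Tax: taxable = 3,310.00 − 1×340.00 = 2,970.00
  3.9% × 2,970.00 = 115.83
Medical Insurance Levy: 7.17% × 3,310.00 = 237.33
Disability Insurance: 1% × 3,310.00 = 33.10
Social Insurance: 2.3% × 3,310.00 = 76.13
Total: 115.83 + 237.33 + 33.10 + 76.13 = 462.39

462.39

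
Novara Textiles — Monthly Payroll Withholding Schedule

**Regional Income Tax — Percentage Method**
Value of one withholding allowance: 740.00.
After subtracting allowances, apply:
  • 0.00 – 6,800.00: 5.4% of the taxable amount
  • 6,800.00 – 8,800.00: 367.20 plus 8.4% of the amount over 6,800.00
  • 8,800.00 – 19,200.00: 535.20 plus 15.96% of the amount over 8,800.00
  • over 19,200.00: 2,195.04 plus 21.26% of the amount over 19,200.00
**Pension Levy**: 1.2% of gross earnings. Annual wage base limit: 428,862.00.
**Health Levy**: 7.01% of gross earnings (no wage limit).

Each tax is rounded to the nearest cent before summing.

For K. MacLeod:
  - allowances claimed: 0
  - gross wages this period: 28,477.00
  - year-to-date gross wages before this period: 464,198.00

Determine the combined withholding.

Regional Income Tax: taxable = 28,477.00
  2,195.04 + 21.26% × (28,477.00 − 19,200.00) = 2,195.04 + 21.26% × 9,277.00 = 4,167.33
Pension Levy: YTD 464,198.00 ≥ cap 428,862.00 → 0.00
Health Levy: 7.01% × 28,477.00 = 1,996.24
Total: 4,167.33 + 0.00 + 1,996.24 = 6,163.57

6,163.57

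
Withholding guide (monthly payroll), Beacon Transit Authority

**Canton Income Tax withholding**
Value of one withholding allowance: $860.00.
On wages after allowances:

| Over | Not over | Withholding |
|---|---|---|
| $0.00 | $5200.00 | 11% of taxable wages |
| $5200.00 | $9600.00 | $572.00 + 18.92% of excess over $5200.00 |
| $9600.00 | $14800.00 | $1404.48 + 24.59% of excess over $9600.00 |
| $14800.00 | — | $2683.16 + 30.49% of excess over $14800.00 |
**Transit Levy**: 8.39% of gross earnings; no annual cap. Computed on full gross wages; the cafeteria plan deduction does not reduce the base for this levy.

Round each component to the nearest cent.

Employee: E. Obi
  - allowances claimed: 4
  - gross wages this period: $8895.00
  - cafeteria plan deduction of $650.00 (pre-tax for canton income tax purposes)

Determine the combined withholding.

$1274.84

Canton Income Tax: taxable = $8895.00 − $650.00 − 4×$860.00 = $4805.00
  11% × $4805.00 = $528.55
Transit Levy: 8.39% × $8895.00 = $746.29
Total: $528.55 + $746.29 = $1274.84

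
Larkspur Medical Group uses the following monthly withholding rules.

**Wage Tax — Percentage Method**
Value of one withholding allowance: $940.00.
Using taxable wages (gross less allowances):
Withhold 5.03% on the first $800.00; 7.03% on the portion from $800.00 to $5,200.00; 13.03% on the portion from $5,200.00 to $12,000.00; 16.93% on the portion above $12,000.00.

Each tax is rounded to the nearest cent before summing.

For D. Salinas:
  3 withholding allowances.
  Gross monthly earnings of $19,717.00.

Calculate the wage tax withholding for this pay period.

$2,064.66

Wage Tax: taxable = $19,717.00 − 3×$940.00 = $16,897.00
  $1,235.60 + 16.93% × ($16,897.00 − $12,000.00) = $1,235.60 + 16.93% × $4,897.00 = $2,064.66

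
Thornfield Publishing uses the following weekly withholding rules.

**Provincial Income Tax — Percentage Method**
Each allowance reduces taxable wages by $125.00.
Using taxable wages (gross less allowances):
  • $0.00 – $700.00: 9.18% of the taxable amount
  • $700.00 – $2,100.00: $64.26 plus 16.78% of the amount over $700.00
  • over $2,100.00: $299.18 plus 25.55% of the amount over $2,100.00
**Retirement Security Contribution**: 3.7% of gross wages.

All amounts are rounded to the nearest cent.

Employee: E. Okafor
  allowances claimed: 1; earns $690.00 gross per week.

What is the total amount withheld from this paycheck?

$77.40

Provincial Income Tax: taxable = $690.00 − 1×$125.00 = $565.00
  9.18% × $565.00 = $51.87
Retirement Security Contribution: 3.7% × $690.00 = $25.53
Total: $51.87 + $25.53 = $77.40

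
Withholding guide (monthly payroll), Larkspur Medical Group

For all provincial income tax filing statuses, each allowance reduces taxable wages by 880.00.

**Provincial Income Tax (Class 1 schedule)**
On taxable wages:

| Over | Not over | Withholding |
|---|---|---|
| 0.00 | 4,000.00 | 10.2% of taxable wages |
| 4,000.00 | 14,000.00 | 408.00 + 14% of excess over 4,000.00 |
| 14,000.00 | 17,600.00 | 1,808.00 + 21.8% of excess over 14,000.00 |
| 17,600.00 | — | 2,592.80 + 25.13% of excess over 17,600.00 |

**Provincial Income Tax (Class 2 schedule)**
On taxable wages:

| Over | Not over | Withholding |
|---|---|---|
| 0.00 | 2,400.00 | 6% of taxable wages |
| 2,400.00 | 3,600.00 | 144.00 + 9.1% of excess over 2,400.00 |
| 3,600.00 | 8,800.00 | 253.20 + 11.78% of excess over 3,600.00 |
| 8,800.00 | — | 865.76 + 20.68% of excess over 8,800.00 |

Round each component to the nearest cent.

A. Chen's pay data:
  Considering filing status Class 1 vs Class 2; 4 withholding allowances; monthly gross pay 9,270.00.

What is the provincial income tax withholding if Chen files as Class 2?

506.47

Provincial Income Tax (Class 2): taxable = 9,270.00 − 4×880.00 = 5,750.00
  253.20 + 11.78% × (5,750.00 − 3,600.00) = 253.20 + 11.78% × 2,150.00 = 506.47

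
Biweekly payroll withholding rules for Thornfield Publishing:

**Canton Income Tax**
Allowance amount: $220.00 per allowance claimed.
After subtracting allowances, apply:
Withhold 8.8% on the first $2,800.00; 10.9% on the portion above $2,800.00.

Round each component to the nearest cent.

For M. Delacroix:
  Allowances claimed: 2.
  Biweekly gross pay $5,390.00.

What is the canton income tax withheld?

$480.75

Canton Income Tax: taxable = $5,390.00 − 2×$220.00 = $4,950.00
  $246.40 + 10.9% × ($4,950.00 − $2,800.00) = $246.40 + 10.9% × $2,150.00 = $480.75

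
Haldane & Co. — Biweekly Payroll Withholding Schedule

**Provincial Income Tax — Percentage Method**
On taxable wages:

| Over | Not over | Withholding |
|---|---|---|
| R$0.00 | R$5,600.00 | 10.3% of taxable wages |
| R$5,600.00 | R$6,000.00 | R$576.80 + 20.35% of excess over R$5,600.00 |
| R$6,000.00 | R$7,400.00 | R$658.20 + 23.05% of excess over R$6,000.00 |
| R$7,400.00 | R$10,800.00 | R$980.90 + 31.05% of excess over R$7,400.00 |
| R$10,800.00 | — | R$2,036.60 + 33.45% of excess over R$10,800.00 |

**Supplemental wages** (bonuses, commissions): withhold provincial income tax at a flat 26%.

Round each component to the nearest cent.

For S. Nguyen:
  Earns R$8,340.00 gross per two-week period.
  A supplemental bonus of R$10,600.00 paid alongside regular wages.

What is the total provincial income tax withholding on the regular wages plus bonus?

R$4,028.77

Provincial Income Tax: taxable = R$8,340.00
  R$980.90 + 31.05% × (R$8,340.00 − R$7,400.00) = R$980.90 + 31.05% × R$940.00 = R$1,272.77
Supplemental (26% flat on bonus): 26% × R$10,600.00 = R$2,756.00
Total provincial income tax: R$1,272.77 + R$2,756.00 = R$4,028.77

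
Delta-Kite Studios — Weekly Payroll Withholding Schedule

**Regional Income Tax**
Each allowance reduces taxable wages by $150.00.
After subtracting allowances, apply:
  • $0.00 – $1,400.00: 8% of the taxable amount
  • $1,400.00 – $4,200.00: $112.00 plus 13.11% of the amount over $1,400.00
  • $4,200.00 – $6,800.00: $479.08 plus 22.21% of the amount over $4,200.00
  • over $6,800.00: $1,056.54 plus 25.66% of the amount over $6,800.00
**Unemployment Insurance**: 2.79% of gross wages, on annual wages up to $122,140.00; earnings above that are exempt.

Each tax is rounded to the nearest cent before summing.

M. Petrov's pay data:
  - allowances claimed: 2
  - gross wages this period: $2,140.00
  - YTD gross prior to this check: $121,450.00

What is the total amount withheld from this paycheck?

Regional Income Tax: taxable = $2,140.00 − 2×$150.00 = $1,840.00
  $112.00 + 13.11% × ($1,840.00 − $1,400.00) = $112.00 + 13.11% × $440.00 = $169.68
Unemployment Insurance: cap $122,140.00 − YTD $121,450.00 = $690.00 subject; 2.79% × $690.00 = $19.25
Total: $169.68 + $19.25 = $188.93

$188.93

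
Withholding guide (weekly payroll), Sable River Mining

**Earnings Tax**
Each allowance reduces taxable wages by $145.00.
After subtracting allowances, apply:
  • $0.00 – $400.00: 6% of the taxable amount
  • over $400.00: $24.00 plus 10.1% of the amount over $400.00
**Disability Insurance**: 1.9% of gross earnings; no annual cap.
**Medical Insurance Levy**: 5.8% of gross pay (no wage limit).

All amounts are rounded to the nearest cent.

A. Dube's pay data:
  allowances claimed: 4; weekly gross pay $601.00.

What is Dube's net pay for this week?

$553.46

Earnings Tax: taxable = $601.00 − 4×$145.00 = $21.00
  6% × $21.00 = $1.26
Disability Insurance: 1.9% × $601.00 = $11.42
Medical Insurance Levy: 5.8% × $601.00 = $34.86
Total withheld: $1.26 + $11.42 + $34.86 = $47.54
Net pay: $601.00 − $47.54 = $553.46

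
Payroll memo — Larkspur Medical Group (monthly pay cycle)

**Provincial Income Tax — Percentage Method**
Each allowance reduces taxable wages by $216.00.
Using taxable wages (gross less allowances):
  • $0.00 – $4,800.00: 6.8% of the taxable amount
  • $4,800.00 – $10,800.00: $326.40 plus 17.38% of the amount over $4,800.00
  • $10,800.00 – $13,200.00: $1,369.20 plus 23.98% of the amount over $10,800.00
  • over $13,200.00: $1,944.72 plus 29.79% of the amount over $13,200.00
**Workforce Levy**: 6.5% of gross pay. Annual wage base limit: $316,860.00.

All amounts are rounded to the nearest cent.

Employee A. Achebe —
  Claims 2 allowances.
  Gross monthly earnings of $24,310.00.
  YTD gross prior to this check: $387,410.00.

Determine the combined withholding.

$5,125.70

Provincial Income Tax: taxable = $24,310.00 − 2×$216.00 = $23,878.00
  $1,944.72 + 29.79% × ($23,878.00 − $13,200.00) = $1,944.72 + 29.79% × $10,678.00 = $5,125.70
Workforce Levy: YTD $387,410.00 ≥ cap $316,860.00 → $0.00
Total: $5,125.70 + $0.00 = $5,125.70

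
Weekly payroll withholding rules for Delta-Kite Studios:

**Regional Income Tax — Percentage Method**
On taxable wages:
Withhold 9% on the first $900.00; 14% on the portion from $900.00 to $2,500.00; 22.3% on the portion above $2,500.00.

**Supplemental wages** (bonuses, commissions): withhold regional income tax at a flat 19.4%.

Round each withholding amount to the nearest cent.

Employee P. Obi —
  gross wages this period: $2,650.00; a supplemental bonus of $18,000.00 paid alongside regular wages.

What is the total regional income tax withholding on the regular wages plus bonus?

$3,830.45

Regional Income Tax: taxable = $2,650.00
  $305.00 + 22.3% × ($2,650.00 − $2,500.00) = $305.00 + 22.3% × $150.00 = $338.45
Supplemental (19.4% flat on bonus): 19.4% × $18,000.00 = $3,492.00
Total regional income tax: $338.45 + $3,492.00 = $3,830.45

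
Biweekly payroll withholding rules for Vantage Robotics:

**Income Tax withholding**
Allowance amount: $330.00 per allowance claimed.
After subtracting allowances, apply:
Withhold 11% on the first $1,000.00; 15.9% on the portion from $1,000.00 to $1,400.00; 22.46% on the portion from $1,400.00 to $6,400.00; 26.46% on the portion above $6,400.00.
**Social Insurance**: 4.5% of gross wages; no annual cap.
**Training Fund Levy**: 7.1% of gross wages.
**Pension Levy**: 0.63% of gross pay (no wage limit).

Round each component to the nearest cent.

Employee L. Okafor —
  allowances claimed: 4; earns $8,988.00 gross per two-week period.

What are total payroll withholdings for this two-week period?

$2,731.34

Income Tax: taxable = $8,988.00 − 4×$330.00 = $7,668.00
  $1,296.60 + 26.46% × ($7,668.00 − $6,400.00) = $1,296.60 + 26.46% × $1,268.00 = $1,632.11
Social Insurance: 4.5% × $8,988.00 = $404.46
Training Fund Levy: 7.1% × $8,988.00 = $638.15
Pension Levy: 0.63% × $8,988.00 = $56.62
Total: $1,632.11 + $404.46 + $638.15 + $56.62 = $2,731.34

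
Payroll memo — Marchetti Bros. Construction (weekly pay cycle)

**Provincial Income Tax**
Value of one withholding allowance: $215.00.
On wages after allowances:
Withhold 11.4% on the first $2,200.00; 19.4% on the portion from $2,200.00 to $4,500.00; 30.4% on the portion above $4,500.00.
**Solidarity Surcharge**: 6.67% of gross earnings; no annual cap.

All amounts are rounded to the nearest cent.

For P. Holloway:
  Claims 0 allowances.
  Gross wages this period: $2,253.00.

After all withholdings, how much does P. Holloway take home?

$1,841.64

Provincial Income Tax: taxable = $2,253.00
  $250.80 + 19.4% × ($2,253.00 − $2,200.00) = $250.80 + 19.4% × $53.00 = $261.08
Solidarity Surcharge: 6.67% × $2,253.00 = $150.28
Total withheld: $261.08 + $150.28 = $411.36
Net pay: $2,253.00 − $411.36 = $1,841.64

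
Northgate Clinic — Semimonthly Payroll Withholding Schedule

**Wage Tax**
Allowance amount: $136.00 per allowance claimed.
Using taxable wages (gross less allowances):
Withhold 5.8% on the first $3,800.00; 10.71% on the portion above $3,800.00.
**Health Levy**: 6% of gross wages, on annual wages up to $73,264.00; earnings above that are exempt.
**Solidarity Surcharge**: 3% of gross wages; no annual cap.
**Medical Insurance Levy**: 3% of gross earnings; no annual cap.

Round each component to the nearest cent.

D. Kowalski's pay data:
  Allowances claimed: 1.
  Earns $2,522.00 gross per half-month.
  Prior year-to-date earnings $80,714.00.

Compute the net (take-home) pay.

$2,232.29

Wage Tax: taxable = $2,522.00 − 1×$136.00 = $2,386.00
  5.8% × $2,386.00 = $138.39
Health Levy: YTD $80,714.00 ≥ cap $73,264.00 → $0.00
Solidarity Surcharge: 3% × $2,522.00 = $75.66
Medical Insurance Levy: 3% × $2,522.00 = $75.66
Total withheld: $138.39 + $0.00 + $75.66 + $75.66 = $289.71
Net pay: $2,522.00 − $289.71 = $2,232.29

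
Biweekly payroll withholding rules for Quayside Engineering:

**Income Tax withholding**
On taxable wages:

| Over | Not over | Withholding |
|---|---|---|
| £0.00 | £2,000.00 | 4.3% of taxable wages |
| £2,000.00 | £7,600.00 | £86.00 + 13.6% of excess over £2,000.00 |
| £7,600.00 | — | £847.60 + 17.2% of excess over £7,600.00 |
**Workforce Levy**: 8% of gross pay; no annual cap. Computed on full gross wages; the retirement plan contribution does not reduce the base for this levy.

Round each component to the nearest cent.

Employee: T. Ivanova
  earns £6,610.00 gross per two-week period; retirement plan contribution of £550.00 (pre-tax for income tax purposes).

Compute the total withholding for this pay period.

£1,166.96

Income Tax: taxable = £6,610.00 − £550.00 = £6,060.00
  £86.00 + 13.6% × (£6,060.00 − £2,000.00) = £86.00 + 13.6% × £4,060.00 = £638.16
Workforce Levy: 8% × £6,610.00 = £528.80
Total: £638.16 + £528.80 = £1,166.96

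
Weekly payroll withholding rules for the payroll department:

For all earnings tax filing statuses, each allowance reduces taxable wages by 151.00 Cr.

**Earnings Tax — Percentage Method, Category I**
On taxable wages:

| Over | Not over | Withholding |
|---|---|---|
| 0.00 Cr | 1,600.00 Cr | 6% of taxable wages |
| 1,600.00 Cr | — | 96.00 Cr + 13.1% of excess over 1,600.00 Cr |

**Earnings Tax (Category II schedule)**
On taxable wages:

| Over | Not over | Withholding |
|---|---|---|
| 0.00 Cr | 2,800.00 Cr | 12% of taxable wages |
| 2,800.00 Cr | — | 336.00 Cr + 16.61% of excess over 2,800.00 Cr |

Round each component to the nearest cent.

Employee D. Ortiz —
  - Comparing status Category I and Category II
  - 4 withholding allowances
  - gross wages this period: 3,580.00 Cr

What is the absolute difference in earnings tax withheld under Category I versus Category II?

88.97 Cr

Earnings Tax (Category I): taxable = 3,580.00 Cr − 4×151.00 Cr = 2,976.00 Cr
  96.00 Cr + 13.1% × (2,976.00 Cr − 1,600.00 Cr) = 96.00 Cr + 13.1% × 1,376.00 Cr = 276.26 Cr
Earnings Tax (Category II): taxable = 3,580.00 Cr − 4×151.00 Cr = 2,976.00 Cr
  336.00 Cr + 16.61% × (2,976.00 Cr − 2,800.00 Cr) = 336.00 Cr + 16.61% × 176.00 Cr = 365.23 Cr
Difference: |276.26 Cr − 365.23 Cr| = 88.97 Cr (higher under Category II)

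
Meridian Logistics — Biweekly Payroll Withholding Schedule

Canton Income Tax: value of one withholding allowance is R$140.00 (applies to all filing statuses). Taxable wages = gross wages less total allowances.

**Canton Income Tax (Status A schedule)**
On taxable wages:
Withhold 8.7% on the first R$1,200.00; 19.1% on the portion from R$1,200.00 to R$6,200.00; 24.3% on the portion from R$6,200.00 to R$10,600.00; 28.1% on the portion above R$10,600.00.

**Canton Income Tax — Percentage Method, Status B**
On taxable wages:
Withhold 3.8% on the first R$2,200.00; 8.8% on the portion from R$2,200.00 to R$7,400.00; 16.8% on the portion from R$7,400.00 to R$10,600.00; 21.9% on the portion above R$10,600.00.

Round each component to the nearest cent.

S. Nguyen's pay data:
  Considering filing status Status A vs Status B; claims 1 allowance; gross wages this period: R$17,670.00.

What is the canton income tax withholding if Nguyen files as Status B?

Canton Income Tax (Status B): taxable = R$17,670.00 − 1×R$140.00 = R$17,530.00
  R$1,078.80 + 21.9% × (R$17,530.00 − R$10,600.00) = R$1,078.80 + 21.9% × R$6,930.00 = R$2,596.47

R$2,596.47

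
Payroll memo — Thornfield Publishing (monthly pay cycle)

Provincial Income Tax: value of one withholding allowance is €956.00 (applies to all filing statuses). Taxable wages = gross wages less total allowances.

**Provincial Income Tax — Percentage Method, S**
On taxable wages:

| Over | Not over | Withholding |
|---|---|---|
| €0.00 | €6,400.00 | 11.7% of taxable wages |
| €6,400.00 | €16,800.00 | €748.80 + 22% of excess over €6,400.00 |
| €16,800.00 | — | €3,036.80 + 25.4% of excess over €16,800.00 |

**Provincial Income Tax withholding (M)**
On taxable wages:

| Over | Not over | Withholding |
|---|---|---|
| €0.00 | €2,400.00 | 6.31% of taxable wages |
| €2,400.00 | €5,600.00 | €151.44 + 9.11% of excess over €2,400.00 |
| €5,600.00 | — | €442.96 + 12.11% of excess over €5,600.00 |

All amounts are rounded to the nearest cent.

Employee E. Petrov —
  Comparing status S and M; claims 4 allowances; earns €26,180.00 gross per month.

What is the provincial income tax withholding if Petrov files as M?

Provincial Income Tax (M): taxable = €26,180.00 − 4×€956.00 = €22,356.00
  €442.96 + 12.11% × (€22,356.00 − €5,600.00) = €442.96 + 12.11% × €16,756.00 = €2,472.11

€2,472.11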